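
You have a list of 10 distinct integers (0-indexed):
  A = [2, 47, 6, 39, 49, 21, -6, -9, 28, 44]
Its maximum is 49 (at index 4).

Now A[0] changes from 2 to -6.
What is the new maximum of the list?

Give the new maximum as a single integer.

Old max = 49 (at index 4)
Change: A[0] 2 -> -6
Changed element was NOT the old max.
  New max = max(old_max, new_val) = max(49, -6) = 49

Answer: 49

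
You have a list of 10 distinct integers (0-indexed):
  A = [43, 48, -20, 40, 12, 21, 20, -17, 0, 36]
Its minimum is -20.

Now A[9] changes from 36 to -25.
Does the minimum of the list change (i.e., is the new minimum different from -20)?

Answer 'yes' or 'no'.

Old min = -20
Change: A[9] 36 -> -25
Changed element was NOT the min; min changes only if -25 < -20.
New min = -25; changed? yes

Answer: yes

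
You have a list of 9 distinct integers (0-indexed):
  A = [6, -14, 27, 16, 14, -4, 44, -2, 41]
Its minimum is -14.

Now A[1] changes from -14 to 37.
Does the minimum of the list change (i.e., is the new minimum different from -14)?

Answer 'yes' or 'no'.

Answer: yes

Derivation:
Old min = -14
Change: A[1] -14 -> 37
Changed element was the min; new min must be rechecked.
New min = -4; changed? yes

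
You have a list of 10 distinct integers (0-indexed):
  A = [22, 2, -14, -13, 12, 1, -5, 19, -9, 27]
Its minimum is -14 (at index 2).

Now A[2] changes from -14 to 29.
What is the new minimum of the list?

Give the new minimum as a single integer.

Answer: -13

Derivation:
Old min = -14 (at index 2)
Change: A[2] -14 -> 29
Changed element WAS the min. Need to check: is 29 still <= all others?
  Min of remaining elements: -13
  New min = min(29, -13) = -13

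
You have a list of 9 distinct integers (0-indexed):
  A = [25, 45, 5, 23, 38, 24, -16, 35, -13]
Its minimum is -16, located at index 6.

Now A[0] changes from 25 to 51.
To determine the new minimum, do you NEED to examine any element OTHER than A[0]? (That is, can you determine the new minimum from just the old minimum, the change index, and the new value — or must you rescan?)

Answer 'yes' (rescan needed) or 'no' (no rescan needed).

Answer: no

Derivation:
Old min = -16 at index 6
Change at index 0: 25 -> 51
Index 0 was NOT the min. New min = min(-16, 51). No rescan of other elements needed.
Needs rescan: no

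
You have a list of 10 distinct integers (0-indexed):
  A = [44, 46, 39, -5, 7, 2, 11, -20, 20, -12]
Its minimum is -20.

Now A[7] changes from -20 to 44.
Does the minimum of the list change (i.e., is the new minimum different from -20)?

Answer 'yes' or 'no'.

Answer: yes

Derivation:
Old min = -20
Change: A[7] -20 -> 44
Changed element was the min; new min must be rechecked.
New min = -12; changed? yes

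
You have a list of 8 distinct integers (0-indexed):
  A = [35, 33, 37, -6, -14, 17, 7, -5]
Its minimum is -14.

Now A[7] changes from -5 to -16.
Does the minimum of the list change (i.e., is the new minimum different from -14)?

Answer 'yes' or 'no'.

Old min = -14
Change: A[7] -5 -> -16
Changed element was NOT the min; min changes only if -16 < -14.
New min = -16; changed? yes

Answer: yes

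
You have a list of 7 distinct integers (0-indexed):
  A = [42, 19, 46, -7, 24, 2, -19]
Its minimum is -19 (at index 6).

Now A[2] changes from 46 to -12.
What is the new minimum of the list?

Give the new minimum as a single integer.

Old min = -19 (at index 6)
Change: A[2] 46 -> -12
Changed element was NOT the old min.
  New min = min(old_min, new_val) = min(-19, -12) = -19

Answer: -19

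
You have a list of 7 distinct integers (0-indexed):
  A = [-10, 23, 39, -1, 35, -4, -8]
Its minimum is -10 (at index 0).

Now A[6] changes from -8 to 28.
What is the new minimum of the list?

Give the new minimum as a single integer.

Answer: -10

Derivation:
Old min = -10 (at index 0)
Change: A[6] -8 -> 28
Changed element was NOT the old min.
  New min = min(old_min, new_val) = min(-10, 28) = -10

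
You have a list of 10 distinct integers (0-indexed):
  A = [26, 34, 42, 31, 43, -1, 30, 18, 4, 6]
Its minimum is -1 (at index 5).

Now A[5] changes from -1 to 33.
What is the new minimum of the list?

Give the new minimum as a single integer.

Answer: 4

Derivation:
Old min = -1 (at index 5)
Change: A[5] -1 -> 33
Changed element WAS the min. Need to check: is 33 still <= all others?
  Min of remaining elements: 4
  New min = min(33, 4) = 4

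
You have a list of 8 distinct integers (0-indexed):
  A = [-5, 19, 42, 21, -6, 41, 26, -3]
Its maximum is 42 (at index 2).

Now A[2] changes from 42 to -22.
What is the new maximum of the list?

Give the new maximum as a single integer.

Old max = 42 (at index 2)
Change: A[2] 42 -> -22
Changed element WAS the max -> may need rescan.
  Max of remaining elements: 41
  New max = max(-22, 41) = 41

Answer: 41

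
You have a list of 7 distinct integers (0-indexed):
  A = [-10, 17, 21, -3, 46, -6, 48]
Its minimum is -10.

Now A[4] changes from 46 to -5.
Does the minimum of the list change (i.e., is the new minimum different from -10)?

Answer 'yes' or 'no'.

Answer: no

Derivation:
Old min = -10
Change: A[4] 46 -> -5
Changed element was NOT the min; min changes only if -5 < -10.
New min = -10; changed? no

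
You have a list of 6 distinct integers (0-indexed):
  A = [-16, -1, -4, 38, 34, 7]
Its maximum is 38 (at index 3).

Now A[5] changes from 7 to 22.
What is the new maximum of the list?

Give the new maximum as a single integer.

Old max = 38 (at index 3)
Change: A[5] 7 -> 22
Changed element was NOT the old max.
  New max = max(old_max, new_val) = max(38, 22) = 38

Answer: 38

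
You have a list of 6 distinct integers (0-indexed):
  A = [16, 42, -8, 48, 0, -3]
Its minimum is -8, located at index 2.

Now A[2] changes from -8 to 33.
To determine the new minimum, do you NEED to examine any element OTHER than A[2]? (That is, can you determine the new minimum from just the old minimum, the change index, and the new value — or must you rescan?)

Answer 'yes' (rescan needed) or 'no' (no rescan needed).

Answer: yes

Derivation:
Old min = -8 at index 2
Change at index 2: -8 -> 33
Index 2 WAS the min and new value 33 > old min -8. Must rescan other elements to find the new min.
Needs rescan: yes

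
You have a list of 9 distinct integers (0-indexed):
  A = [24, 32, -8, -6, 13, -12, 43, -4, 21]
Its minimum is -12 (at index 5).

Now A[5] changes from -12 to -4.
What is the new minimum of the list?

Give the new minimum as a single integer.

Answer: -8

Derivation:
Old min = -12 (at index 5)
Change: A[5] -12 -> -4
Changed element WAS the min. Need to check: is -4 still <= all others?
  Min of remaining elements: -8
  New min = min(-4, -8) = -8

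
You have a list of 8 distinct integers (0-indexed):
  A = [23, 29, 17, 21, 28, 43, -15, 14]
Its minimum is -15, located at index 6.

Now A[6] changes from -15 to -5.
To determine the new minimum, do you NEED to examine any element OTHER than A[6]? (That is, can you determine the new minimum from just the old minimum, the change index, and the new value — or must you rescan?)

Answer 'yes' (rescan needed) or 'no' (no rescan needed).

Answer: yes

Derivation:
Old min = -15 at index 6
Change at index 6: -15 -> -5
Index 6 WAS the min and new value -5 > old min -15. Must rescan other elements to find the new min.
Needs rescan: yes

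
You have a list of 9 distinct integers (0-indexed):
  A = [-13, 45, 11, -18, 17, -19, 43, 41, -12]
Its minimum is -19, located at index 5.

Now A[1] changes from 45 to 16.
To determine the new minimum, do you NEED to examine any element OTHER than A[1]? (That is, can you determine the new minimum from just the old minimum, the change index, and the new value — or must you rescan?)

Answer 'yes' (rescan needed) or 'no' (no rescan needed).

Old min = -19 at index 5
Change at index 1: 45 -> 16
Index 1 was NOT the min. New min = min(-19, 16). No rescan of other elements needed.
Needs rescan: no

Answer: no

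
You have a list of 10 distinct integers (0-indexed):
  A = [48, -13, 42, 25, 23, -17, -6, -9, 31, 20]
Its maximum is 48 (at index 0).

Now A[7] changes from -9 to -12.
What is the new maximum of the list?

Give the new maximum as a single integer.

Answer: 48

Derivation:
Old max = 48 (at index 0)
Change: A[7] -9 -> -12
Changed element was NOT the old max.
  New max = max(old_max, new_val) = max(48, -12) = 48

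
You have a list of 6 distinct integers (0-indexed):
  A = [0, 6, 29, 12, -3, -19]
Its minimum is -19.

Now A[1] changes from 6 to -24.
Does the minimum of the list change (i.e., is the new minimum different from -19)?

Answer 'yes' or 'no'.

Answer: yes

Derivation:
Old min = -19
Change: A[1] 6 -> -24
Changed element was NOT the min; min changes only if -24 < -19.
New min = -24; changed? yes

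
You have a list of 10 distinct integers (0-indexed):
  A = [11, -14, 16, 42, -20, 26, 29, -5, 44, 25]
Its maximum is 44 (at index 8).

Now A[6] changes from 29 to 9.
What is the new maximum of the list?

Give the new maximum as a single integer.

Old max = 44 (at index 8)
Change: A[6] 29 -> 9
Changed element was NOT the old max.
  New max = max(old_max, new_val) = max(44, 9) = 44

Answer: 44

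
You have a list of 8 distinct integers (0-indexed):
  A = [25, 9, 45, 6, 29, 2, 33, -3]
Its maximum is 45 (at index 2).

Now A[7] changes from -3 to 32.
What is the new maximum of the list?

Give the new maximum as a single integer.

Old max = 45 (at index 2)
Change: A[7] -3 -> 32
Changed element was NOT the old max.
  New max = max(old_max, new_val) = max(45, 32) = 45

Answer: 45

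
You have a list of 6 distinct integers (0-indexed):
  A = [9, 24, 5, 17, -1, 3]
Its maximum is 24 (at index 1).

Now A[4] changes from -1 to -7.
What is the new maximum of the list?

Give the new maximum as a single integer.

Old max = 24 (at index 1)
Change: A[4] -1 -> -7
Changed element was NOT the old max.
  New max = max(old_max, new_val) = max(24, -7) = 24

Answer: 24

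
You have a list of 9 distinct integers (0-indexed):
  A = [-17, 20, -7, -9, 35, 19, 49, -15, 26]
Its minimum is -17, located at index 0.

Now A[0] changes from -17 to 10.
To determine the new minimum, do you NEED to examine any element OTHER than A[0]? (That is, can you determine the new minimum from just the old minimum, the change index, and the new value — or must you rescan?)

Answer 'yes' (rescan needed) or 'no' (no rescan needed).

Answer: yes

Derivation:
Old min = -17 at index 0
Change at index 0: -17 -> 10
Index 0 WAS the min and new value 10 > old min -17. Must rescan other elements to find the new min.
Needs rescan: yes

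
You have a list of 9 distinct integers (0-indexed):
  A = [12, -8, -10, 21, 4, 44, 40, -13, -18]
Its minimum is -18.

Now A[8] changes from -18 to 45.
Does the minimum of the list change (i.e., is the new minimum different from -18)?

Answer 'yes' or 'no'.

Old min = -18
Change: A[8] -18 -> 45
Changed element was the min; new min must be rechecked.
New min = -13; changed? yes

Answer: yes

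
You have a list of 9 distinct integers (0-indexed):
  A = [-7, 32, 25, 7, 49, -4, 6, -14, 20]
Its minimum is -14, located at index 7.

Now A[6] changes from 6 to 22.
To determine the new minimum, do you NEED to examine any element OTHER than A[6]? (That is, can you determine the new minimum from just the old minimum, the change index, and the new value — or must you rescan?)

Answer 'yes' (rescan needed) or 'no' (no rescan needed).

Answer: no

Derivation:
Old min = -14 at index 7
Change at index 6: 6 -> 22
Index 6 was NOT the min. New min = min(-14, 22). No rescan of other elements needed.
Needs rescan: no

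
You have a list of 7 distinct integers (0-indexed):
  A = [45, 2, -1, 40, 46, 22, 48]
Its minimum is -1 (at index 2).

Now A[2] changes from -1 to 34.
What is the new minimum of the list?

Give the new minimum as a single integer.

Old min = -1 (at index 2)
Change: A[2] -1 -> 34
Changed element WAS the min. Need to check: is 34 still <= all others?
  Min of remaining elements: 2
  New min = min(34, 2) = 2

Answer: 2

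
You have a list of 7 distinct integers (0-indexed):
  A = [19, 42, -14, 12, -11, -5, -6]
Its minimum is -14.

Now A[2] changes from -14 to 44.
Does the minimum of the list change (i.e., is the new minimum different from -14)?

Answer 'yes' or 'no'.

Answer: yes

Derivation:
Old min = -14
Change: A[2] -14 -> 44
Changed element was the min; new min must be rechecked.
New min = -11; changed? yes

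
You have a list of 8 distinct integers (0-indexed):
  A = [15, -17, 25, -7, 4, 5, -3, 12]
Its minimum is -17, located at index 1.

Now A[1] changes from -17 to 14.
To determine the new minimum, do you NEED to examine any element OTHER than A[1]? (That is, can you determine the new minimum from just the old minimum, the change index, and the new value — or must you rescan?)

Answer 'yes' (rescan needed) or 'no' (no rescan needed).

Answer: yes

Derivation:
Old min = -17 at index 1
Change at index 1: -17 -> 14
Index 1 WAS the min and new value 14 > old min -17. Must rescan other elements to find the new min.
Needs rescan: yes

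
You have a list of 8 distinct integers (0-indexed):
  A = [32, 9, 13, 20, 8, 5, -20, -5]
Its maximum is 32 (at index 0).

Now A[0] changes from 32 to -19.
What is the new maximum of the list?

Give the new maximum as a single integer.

Old max = 32 (at index 0)
Change: A[0] 32 -> -19
Changed element WAS the max -> may need rescan.
  Max of remaining elements: 20
  New max = max(-19, 20) = 20

Answer: 20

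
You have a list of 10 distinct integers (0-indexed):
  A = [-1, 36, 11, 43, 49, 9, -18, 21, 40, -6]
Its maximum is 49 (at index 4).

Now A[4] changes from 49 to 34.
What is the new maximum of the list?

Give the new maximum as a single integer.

Answer: 43

Derivation:
Old max = 49 (at index 4)
Change: A[4] 49 -> 34
Changed element WAS the max -> may need rescan.
  Max of remaining elements: 43
  New max = max(34, 43) = 43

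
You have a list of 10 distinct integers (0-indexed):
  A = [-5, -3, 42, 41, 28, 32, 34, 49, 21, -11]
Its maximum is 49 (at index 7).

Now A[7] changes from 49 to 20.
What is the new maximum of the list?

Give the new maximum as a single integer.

Answer: 42

Derivation:
Old max = 49 (at index 7)
Change: A[7] 49 -> 20
Changed element WAS the max -> may need rescan.
  Max of remaining elements: 42
  New max = max(20, 42) = 42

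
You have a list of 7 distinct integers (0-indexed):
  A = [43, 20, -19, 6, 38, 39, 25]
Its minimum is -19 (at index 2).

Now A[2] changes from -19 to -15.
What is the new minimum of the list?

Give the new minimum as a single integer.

Answer: -15

Derivation:
Old min = -19 (at index 2)
Change: A[2] -19 -> -15
Changed element WAS the min. Need to check: is -15 still <= all others?
  Min of remaining elements: 6
  New min = min(-15, 6) = -15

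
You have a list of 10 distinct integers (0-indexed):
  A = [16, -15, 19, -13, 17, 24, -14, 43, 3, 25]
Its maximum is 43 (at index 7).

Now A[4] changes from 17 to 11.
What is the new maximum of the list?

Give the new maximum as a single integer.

Old max = 43 (at index 7)
Change: A[4] 17 -> 11
Changed element was NOT the old max.
  New max = max(old_max, new_val) = max(43, 11) = 43

Answer: 43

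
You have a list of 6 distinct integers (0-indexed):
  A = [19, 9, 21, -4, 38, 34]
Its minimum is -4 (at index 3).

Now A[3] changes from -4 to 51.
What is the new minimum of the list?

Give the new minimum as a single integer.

Old min = -4 (at index 3)
Change: A[3] -4 -> 51
Changed element WAS the min. Need to check: is 51 still <= all others?
  Min of remaining elements: 9
  New min = min(51, 9) = 9

Answer: 9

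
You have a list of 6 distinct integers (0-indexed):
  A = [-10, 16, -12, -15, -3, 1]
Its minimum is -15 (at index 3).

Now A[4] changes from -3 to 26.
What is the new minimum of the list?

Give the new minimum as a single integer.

Old min = -15 (at index 3)
Change: A[4] -3 -> 26
Changed element was NOT the old min.
  New min = min(old_min, new_val) = min(-15, 26) = -15

Answer: -15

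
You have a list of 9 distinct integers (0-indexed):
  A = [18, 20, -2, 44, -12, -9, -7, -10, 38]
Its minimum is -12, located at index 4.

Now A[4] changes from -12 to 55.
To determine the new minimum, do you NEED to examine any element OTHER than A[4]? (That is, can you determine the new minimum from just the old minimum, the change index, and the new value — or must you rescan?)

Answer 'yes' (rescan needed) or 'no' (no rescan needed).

Old min = -12 at index 4
Change at index 4: -12 -> 55
Index 4 WAS the min and new value 55 > old min -12. Must rescan other elements to find the new min.
Needs rescan: yes

Answer: yes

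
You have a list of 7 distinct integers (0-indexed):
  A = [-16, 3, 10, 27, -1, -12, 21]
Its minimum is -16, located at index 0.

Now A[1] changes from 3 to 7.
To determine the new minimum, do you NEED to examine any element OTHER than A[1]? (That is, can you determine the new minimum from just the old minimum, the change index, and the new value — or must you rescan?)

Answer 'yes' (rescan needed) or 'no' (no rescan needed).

Answer: no

Derivation:
Old min = -16 at index 0
Change at index 1: 3 -> 7
Index 1 was NOT the min. New min = min(-16, 7). No rescan of other elements needed.
Needs rescan: no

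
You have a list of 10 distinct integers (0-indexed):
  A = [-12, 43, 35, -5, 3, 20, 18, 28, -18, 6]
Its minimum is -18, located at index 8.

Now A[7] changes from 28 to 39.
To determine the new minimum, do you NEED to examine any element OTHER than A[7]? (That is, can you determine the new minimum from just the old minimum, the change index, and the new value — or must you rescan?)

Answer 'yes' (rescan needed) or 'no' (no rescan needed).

Old min = -18 at index 8
Change at index 7: 28 -> 39
Index 7 was NOT the min. New min = min(-18, 39). No rescan of other elements needed.
Needs rescan: no

Answer: no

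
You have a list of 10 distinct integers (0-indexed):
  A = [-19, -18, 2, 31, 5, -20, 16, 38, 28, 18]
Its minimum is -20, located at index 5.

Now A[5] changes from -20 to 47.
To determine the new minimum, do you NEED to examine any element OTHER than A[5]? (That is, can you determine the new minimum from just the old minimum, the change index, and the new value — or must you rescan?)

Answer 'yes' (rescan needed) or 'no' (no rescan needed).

Answer: yes

Derivation:
Old min = -20 at index 5
Change at index 5: -20 -> 47
Index 5 WAS the min and new value 47 > old min -20. Must rescan other elements to find the new min.
Needs rescan: yes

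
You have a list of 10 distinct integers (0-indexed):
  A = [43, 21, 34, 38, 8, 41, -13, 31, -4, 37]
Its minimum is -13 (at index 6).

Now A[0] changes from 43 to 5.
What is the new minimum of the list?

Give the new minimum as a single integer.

Answer: -13

Derivation:
Old min = -13 (at index 6)
Change: A[0] 43 -> 5
Changed element was NOT the old min.
  New min = min(old_min, new_val) = min(-13, 5) = -13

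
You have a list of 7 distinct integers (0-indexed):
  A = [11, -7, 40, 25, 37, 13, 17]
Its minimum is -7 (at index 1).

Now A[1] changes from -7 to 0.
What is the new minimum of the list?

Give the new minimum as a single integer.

Old min = -7 (at index 1)
Change: A[1] -7 -> 0
Changed element WAS the min. Need to check: is 0 still <= all others?
  Min of remaining elements: 11
  New min = min(0, 11) = 0

Answer: 0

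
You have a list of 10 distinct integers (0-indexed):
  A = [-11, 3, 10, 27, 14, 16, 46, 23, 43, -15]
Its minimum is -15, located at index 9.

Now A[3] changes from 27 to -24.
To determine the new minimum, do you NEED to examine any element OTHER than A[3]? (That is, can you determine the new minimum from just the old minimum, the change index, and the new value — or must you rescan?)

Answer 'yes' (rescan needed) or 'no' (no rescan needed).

Answer: no

Derivation:
Old min = -15 at index 9
Change at index 3: 27 -> -24
Index 3 was NOT the min. New min = min(-15, -24). No rescan of other elements needed.
Needs rescan: no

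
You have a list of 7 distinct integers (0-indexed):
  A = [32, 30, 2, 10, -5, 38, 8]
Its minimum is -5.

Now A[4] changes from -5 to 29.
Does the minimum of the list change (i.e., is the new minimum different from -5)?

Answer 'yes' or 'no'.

Old min = -5
Change: A[4] -5 -> 29
Changed element was the min; new min must be rechecked.
New min = 2; changed? yes

Answer: yes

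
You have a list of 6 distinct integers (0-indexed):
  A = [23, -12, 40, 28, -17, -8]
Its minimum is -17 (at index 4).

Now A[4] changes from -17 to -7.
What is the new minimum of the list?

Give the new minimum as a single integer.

Answer: -12

Derivation:
Old min = -17 (at index 4)
Change: A[4] -17 -> -7
Changed element WAS the min. Need to check: is -7 still <= all others?
  Min of remaining elements: -12
  New min = min(-7, -12) = -12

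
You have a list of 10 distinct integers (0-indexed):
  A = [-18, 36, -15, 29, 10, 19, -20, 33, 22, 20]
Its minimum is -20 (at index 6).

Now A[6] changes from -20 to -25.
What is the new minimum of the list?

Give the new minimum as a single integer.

Answer: -25

Derivation:
Old min = -20 (at index 6)
Change: A[6] -20 -> -25
Changed element WAS the min. Need to check: is -25 still <= all others?
  Min of remaining elements: -18
  New min = min(-25, -18) = -25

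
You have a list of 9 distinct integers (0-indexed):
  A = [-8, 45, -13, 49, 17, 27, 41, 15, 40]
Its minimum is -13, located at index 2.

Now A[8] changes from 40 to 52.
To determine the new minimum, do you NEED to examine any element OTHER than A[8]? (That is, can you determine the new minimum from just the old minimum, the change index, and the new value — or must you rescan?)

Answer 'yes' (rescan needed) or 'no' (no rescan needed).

Old min = -13 at index 2
Change at index 8: 40 -> 52
Index 8 was NOT the min. New min = min(-13, 52). No rescan of other elements needed.
Needs rescan: no

Answer: no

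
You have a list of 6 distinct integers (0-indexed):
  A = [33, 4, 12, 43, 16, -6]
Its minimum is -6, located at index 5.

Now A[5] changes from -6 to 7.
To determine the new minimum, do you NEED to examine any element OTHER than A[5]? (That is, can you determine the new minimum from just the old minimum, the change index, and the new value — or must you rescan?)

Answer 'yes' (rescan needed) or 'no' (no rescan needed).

Answer: yes

Derivation:
Old min = -6 at index 5
Change at index 5: -6 -> 7
Index 5 WAS the min and new value 7 > old min -6. Must rescan other elements to find the new min.
Needs rescan: yes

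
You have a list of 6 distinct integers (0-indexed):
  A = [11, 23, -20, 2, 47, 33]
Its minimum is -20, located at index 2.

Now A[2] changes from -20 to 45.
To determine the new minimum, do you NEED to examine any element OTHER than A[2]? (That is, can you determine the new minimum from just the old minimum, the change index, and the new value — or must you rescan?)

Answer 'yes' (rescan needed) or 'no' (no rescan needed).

Old min = -20 at index 2
Change at index 2: -20 -> 45
Index 2 WAS the min and new value 45 > old min -20. Must rescan other elements to find the new min.
Needs rescan: yes

Answer: yes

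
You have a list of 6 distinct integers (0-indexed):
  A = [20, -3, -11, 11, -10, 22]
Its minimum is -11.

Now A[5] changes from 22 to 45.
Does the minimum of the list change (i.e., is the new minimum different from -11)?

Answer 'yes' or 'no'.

Old min = -11
Change: A[5] 22 -> 45
Changed element was NOT the min; min changes only if 45 < -11.
New min = -11; changed? no

Answer: no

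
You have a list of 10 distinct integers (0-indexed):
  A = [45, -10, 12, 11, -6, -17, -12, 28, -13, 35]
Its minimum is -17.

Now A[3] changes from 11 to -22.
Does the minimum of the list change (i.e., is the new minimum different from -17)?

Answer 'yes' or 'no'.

Old min = -17
Change: A[3] 11 -> -22
Changed element was NOT the min; min changes only if -22 < -17.
New min = -22; changed? yes

Answer: yes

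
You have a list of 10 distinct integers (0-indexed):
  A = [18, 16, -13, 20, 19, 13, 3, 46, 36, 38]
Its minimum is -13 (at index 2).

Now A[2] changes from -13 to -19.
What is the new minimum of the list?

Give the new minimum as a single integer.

Answer: -19

Derivation:
Old min = -13 (at index 2)
Change: A[2] -13 -> -19
Changed element WAS the min. Need to check: is -19 still <= all others?
  Min of remaining elements: 3
  New min = min(-19, 3) = -19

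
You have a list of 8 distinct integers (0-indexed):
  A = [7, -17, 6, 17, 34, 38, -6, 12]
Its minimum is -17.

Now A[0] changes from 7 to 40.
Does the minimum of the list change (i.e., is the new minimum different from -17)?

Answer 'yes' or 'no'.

Old min = -17
Change: A[0] 7 -> 40
Changed element was NOT the min; min changes only if 40 < -17.
New min = -17; changed? no

Answer: no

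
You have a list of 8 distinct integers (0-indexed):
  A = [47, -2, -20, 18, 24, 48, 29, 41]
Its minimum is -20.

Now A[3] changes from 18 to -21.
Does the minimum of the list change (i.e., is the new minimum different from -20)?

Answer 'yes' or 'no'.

Answer: yes

Derivation:
Old min = -20
Change: A[3] 18 -> -21
Changed element was NOT the min; min changes only if -21 < -20.
New min = -21; changed? yes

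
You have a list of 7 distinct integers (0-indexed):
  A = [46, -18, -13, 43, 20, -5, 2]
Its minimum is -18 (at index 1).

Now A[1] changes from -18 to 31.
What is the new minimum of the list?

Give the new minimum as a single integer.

Answer: -13

Derivation:
Old min = -18 (at index 1)
Change: A[1] -18 -> 31
Changed element WAS the min. Need to check: is 31 still <= all others?
  Min of remaining elements: -13
  New min = min(31, -13) = -13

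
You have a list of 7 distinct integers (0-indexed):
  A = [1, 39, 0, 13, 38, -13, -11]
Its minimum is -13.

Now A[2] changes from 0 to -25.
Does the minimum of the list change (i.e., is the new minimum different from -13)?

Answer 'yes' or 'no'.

Answer: yes

Derivation:
Old min = -13
Change: A[2] 0 -> -25
Changed element was NOT the min; min changes only if -25 < -13.
New min = -25; changed? yes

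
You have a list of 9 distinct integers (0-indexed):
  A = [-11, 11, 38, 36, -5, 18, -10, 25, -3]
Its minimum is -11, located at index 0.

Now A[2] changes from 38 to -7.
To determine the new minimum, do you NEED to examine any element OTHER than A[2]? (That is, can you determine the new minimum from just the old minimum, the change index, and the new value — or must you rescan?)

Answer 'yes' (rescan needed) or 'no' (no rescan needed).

Old min = -11 at index 0
Change at index 2: 38 -> -7
Index 2 was NOT the min. New min = min(-11, -7). No rescan of other elements needed.
Needs rescan: no

Answer: no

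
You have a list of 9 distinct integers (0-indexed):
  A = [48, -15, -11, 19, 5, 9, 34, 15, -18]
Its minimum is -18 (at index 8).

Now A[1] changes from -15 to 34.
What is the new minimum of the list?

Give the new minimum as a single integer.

Answer: -18

Derivation:
Old min = -18 (at index 8)
Change: A[1] -15 -> 34
Changed element was NOT the old min.
  New min = min(old_min, new_val) = min(-18, 34) = -18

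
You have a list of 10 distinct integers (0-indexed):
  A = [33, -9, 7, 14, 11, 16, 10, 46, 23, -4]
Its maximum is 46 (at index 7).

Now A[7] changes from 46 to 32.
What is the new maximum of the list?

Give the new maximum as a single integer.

Old max = 46 (at index 7)
Change: A[7] 46 -> 32
Changed element WAS the max -> may need rescan.
  Max of remaining elements: 33
  New max = max(32, 33) = 33

Answer: 33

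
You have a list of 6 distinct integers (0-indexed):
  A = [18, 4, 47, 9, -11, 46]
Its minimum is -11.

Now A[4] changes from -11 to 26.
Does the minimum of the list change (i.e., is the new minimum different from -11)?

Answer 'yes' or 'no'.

Old min = -11
Change: A[4] -11 -> 26
Changed element was the min; new min must be rechecked.
New min = 4; changed? yes

Answer: yes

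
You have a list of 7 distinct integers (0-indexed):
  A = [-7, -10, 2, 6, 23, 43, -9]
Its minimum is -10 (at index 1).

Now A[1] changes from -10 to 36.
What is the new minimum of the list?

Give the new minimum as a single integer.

Answer: -9

Derivation:
Old min = -10 (at index 1)
Change: A[1] -10 -> 36
Changed element WAS the min. Need to check: is 36 still <= all others?
  Min of remaining elements: -9
  New min = min(36, -9) = -9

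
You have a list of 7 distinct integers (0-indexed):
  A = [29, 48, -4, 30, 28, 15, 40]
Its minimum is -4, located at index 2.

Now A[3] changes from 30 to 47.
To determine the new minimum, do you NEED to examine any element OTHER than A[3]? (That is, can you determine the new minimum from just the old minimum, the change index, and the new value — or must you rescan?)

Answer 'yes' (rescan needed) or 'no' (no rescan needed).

Old min = -4 at index 2
Change at index 3: 30 -> 47
Index 3 was NOT the min. New min = min(-4, 47). No rescan of other elements needed.
Needs rescan: no

Answer: no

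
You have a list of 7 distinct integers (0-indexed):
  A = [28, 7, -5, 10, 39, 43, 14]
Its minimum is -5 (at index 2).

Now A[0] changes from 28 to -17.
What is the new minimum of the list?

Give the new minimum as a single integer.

Old min = -5 (at index 2)
Change: A[0] 28 -> -17
Changed element was NOT the old min.
  New min = min(old_min, new_val) = min(-5, -17) = -17

Answer: -17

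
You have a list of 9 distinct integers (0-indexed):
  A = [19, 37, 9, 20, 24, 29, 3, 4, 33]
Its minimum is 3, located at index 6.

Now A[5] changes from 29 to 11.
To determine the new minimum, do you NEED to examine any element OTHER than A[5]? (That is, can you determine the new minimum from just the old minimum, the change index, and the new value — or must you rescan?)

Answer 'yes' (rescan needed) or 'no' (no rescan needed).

Old min = 3 at index 6
Change at index 5: 29 -> 11
Index 5 was NOT the min. New min = min(3, 11). No rescan of other elements needed.
Needs rescan: no

Answer: no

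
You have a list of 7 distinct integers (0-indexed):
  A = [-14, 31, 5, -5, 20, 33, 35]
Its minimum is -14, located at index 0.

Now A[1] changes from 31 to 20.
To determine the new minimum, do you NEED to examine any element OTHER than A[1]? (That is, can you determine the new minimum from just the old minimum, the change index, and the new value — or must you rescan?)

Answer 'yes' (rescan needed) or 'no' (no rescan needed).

Old min = -14 at index 0
Change at index 1: 31 -> 20
Index 1 was NOT the min. New min = min(-14, 20). No rescan of other elements needed.
Needs rescan: no

Answer: no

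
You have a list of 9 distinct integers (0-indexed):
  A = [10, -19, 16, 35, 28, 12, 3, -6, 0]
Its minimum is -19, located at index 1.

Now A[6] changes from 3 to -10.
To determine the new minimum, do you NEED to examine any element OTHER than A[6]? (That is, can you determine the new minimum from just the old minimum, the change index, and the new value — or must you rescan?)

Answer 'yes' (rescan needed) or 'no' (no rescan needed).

Old min = -19 at index 1
Change at index 6: 3 -> -10
Index 6 was NOT the min. New min = min(-19, -10). No rescan of other elements needed.
Needs rescan: no

Answer: no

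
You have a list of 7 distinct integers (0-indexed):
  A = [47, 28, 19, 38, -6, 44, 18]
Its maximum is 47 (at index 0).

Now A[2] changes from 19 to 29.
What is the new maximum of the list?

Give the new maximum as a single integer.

Answer: 47

Derivation:
Old max = 47 (at index 0)
Change: A[2] 19 -> 29
Changed element was NOT the old max.
  New max = max(old_max, new_val) = max(47, 29) = 47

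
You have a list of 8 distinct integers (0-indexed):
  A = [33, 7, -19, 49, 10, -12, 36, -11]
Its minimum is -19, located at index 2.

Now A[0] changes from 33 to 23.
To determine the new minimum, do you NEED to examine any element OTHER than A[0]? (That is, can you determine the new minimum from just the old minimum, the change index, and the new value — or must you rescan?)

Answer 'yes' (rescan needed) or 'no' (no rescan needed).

Old min = -19 at index 2
Change at index 0: 33 -> 23
Index 0 was NOT the min. New min = min(-19, 23). No rescan of other elements needed.
Needs rescan: no

Answer: no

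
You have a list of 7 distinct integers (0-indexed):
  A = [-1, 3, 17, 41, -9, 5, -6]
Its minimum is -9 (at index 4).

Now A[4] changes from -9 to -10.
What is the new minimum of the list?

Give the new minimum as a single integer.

Old min = -9 (at index 4)
Change: A[4] -9 -> -10
Changed element WAS the min. Need to check: is -10 still <= all others?
  Min of remaining elements: -6
  New min = min(-10, -6) = -10

Answer: -10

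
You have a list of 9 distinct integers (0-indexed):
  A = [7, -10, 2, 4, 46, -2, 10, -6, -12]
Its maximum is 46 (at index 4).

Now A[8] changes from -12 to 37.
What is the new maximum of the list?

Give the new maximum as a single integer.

Old max = 46 (at index 4)
Change: A[8] -12 -> 37
Changed element was NOT the old max.
  New max = max(old_max, new_val) = max(46, 37) = 46

Answer: 46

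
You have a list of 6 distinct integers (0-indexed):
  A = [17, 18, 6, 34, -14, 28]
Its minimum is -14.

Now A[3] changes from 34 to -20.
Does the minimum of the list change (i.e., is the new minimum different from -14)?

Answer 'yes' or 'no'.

Old min = -14
Change: A[3] 34 -> -20
Changed element was NOT the min; min changes only if -20 < -14.
New min = -20; changed? yes

Answer: yes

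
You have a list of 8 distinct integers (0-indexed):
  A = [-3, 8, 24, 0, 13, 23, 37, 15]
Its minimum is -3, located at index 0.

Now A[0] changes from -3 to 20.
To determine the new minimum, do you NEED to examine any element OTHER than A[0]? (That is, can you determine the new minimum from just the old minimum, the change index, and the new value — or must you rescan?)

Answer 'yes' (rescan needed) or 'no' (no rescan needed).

Old min = -3 at index 0
Change at index 0: -3 -> 20
Index 0 WAS the min and new value 20 > old min -3. Must rescan other elements to find the new min.
Needs rescan: yes

Answer: yes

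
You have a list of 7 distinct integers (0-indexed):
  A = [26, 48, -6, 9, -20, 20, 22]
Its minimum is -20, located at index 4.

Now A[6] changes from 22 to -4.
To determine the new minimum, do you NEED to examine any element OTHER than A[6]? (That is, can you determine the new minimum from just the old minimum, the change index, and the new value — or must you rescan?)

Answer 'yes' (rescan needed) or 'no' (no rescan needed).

Answer: no

Derivation:
Old min = -20 at index 4
Change at index 6: 22 -> -4
Index 6 was NOT the min. New min = min(-20, -4). No rescan of other elements needed.
Needs rescan: no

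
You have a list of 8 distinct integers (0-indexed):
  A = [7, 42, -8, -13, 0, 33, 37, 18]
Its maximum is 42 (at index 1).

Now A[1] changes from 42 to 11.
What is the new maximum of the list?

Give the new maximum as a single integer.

Old max = 42 (at index 1)
Change: A[1] 42 -> 11
Changed element WAS the max -> may need rescan.
  Max of remaining elements: 37
  New max = max(11, 37) = 37

Answer: 37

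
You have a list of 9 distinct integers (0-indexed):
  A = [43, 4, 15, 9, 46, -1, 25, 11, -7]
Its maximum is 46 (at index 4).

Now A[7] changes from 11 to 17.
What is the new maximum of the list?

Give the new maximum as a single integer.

Old max = 46 (at index 4)
Change: A[7] 11 -> 17
Changed element was NOT the old max.
  New max = max(old_max, new_val) = max(46, 17) = 46

Answer: 46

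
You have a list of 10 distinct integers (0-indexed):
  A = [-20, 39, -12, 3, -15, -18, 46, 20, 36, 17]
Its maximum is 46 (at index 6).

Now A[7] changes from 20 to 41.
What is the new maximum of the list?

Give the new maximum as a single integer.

Old max = 46 (at index 6)
Change: A[7] 20 -> 41
Changed element was NOT the old max.
  New max = max(old_max, new_val) = max(46, 41) = 46

Answer: 46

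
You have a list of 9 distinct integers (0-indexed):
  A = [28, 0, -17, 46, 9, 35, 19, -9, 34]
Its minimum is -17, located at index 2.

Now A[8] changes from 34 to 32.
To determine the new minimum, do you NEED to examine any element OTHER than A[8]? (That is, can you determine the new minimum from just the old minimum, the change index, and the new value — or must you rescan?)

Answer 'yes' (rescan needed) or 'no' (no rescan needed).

Answer: no

Derivation:
Old min = -17 at index 2
Change at index 8: 34 -> 32
Index 8 was NOT the min. New min = min(-17, 32). No rescan of other elements needed.
Needs rescan: no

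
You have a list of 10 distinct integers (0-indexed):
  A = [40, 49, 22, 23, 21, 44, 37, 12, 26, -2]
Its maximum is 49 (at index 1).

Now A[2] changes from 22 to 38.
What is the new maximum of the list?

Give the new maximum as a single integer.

Answer: 49

Derivation:
Old max = 49 (at index 1)
Change: A[2] 22 -> 38
Changed element was NOT the old max.
  New max = max(old_max, new_val) = max(49, 38) = 49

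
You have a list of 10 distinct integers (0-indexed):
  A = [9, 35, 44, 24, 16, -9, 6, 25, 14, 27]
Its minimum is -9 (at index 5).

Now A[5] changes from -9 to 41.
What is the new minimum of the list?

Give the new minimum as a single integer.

Answer: 6

Derivation:
Old min = -9 (at index 5)
Change: A[5] -9 -> 41
Changed element WAS the min. Need to check: is 41 still <= all others?
  Min of remaining elements: 6
  New min = min(41, 6) = 6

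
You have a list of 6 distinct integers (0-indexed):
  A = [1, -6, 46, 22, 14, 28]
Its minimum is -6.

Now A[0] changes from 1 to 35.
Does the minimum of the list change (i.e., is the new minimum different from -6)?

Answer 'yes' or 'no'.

Old min = -6
Change: A[0] 1 -> 35
Changed element was NOT the min; min changes only if 35 < -6.
New min = -6; changed? no

Answer: no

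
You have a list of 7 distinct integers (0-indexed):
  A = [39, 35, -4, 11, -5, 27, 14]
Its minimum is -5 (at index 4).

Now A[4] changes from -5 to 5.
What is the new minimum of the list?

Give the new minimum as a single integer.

Answer: -4

Derivation:
Old min = -5 (at index 4)
Change: A[4] -5 -> 5
Changed element WAS the min. Need to check: is 5 still <= all others?
  Min of remaining elements: -4
  New min = min(5, -4) = -4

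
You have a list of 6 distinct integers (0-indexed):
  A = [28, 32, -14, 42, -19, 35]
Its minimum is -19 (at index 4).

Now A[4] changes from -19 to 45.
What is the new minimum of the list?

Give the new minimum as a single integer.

Old min = -19 (at index 4)
Change: A[4] -19 -> 45
Changed element WAS the min. Need to check: is 45 still <= all others?
  Min of remaining elements: -14
  New min = min(45, -14) = -14

Answer: -14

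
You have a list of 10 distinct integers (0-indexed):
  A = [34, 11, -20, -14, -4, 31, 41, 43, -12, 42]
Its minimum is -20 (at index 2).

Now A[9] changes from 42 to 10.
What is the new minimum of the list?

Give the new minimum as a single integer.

Old min = -20 (at index 2)
Change: A[9] 42 -> 10
Changed element was NOT the old min.
  New min = min(old_min, new_val) = min(-20, 10) = -20

Answer: -20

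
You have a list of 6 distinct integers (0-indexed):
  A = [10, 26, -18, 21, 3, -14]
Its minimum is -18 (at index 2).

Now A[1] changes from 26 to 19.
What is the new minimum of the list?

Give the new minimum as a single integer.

Old min = -18 (at index 2)
Change: A[1] 26 -> 19
Changed element was NOT the old min.
  New min = min(old_min, new_val) = min(-18, 19) = -18

Answer: -18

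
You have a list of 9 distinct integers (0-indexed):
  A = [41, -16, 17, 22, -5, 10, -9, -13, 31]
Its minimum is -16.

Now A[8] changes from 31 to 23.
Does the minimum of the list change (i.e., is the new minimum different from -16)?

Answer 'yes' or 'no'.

Answer: no

Derivation:
Old min = -16
Change: A[8] 31 -> 23
Changed element was NOT the min; min changes only if 23 < -16.
New min = -16; changed? no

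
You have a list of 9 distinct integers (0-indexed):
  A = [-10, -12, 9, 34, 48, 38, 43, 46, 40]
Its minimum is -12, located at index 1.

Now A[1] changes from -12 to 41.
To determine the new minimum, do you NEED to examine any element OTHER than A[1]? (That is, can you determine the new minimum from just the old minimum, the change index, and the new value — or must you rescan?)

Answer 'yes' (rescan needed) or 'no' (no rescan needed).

Answer: yes

Derivation:
Old min = -12 at index 1
Change at index 1: -12 -> 41
Index 1 WAS the min and new value 41 > old min -12. Must rescan other elements to find the new min.
Needs rescan: yes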